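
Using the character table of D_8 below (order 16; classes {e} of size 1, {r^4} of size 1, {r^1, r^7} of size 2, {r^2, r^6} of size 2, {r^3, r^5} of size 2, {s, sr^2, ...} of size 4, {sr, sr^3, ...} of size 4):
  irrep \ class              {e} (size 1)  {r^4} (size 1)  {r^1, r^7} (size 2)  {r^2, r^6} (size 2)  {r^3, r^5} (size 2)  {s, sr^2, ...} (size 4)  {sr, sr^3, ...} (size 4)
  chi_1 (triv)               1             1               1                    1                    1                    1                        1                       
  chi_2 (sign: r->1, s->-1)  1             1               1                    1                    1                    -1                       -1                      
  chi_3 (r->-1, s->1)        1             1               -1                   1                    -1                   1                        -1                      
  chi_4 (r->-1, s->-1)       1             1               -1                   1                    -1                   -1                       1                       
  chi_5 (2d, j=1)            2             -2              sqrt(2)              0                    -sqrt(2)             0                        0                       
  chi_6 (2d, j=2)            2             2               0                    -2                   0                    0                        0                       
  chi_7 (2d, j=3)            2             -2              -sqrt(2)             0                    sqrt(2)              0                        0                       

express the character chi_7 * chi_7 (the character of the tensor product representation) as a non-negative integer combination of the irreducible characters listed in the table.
chi_7 tensor chi_7 = chi_1 + chi_2 + chi_6 (all other irreducibles have multiplicity 0).

Argument: The character of a tensor product is the pointwise product (chi_7 * chi_7)(C) = chi_7(C) * chi_7(C):
  {e}: (2)*(2), {r^4}: (-2)*(-2), {r^1, r^7}: (-sqrt(2))*(-sqrt(2)), {r^2, r^6}: (0)*(0), {r^3, r^5}: (sqrt(2))*(sqrt(2)), {s, sr^2, ...}: (0)*(0), {sr, sr^3, ...}: (0)*(0)
so (chi_7 * chi_7) takes values
  {e} -> 4, {r^4} -> 4, {r^1, r^7} -> 2, {r^2, r^6} -> 0, {r^3, r^5} -> 2, {s, sr^2, ...} -> 0, {sr, sr^3, ...} -> 0.
Now take the inner product of this character with each irreducible chi from the table, <chi_7*chi_7, chi> = (1/16) sum_C |C| (chi_7*chi_7)(C) conj(chi(C)):
  <chi_7*chi_7, chi_1> = (1/16)[1*(4)*conj(1) + 1*(4)*conj(1) + 2*(2)*conj(1) + 2*(0)*conj(1) + 2*(2)*conj(1) + 4*(0)*conj(1) + 4*(0)*conj(1)]
      = (1/16)[(4) + (4) + (4) + (0) + (4) + (0) + (0)] = 16/16 = 1
  <chi_7*chi_7, chi_2> = (1/16)[1*(4)*conj(1) + 1*(4)*conj(1) + 2*(2)*conj(1) + 2*(0)*conj(1) + 2*(2)*conj(1) + 4*(0)*conj(-1) + 4*(0)*conj(-1)]
      = (1/16)[(4) + (4) + (4) + (0) + (4) + (0) + (0)] = 16/16 = 1
  <chi_7*chi_7, chi_3> = (1/16)[1*(4)*conj(1) + 1*(4)*conj(1) + 2*(2)*conj(-1) + 2*(0)*conj(1) + 2*(2)*conj(-1) + 4*(0)*conj(1) + 4*(0)*conj(-1)]
      = (1/16)[(4) + (4) + (-4) + (0) + (-4) + (0) + (0)] = 0/16 = 0
  <chi_7*chi_7, chi_4> = (1/16)[1*(4)*conj(1) + 1*(4)*conj(1) + 2*(2)*conj(-1) + 2*(0)*conj(1) + 2*(2)*conj(-1) + 4*(0)*conj(-1) + 4*(0)*conj(1)]
      = (1/16)[(4) + (4) + (-4) + (0) + (-4) + (0) + (0)] = 0/16 = 0
  <chi_7*chi_7, chi_5> = (1/16)[1*(4)*conj(2) + 1*(4)*conj(-2) + 2*(2)*conj(sqrt(2)) + 2*(0)*conj(0) + 2*(2)*conj(-sqrt(2)) + 4*(0)*conj(0) + 4*(0)*conj(0)]
      = (1/16)[(8) + (-8) + (4*sqrt(2)) + (0) + (-4*sqrt(2)) + (0) + (0)] = 0/16 = 0
  <chi_7*chi_7, chi_6> = (1/16)[1*(4)*conj(2) + 1*(4)*conj(2) + 2*(2)*conj(0) + 2*(0)*conj(-2) + 2*(2)*conj(0) + 4*(0)*conj(0) + 4*(0)*conj(0)]
      = (1/16)[(8) + (8) + (0) + (0) + (0) + (0) + (0)] = 16/16 = 1
  <chi_7*chi_7, chi_7> = (1/16)[1*(4)*conj(2) + 1*(4)*conj(-2) + 2*(2)*conj(-sqrt(2)) + 2*(0)*conj(0) + 2*(2)*conj(sqrt(2)) + 4*(0)*conj(0) + 4*(0)*conj(0)]
      = (1/16)[(8) + (-8) + (-4*sqrt(2)) + (0) + (4*sqrt(2)) + (0) + (0)] = 0/16 = 0
Hence the multiplicities are chi_1: 1, chi_2: 1, chi_6: 1. Dimension check: dim(chi_7)*dim(chi_7) = 2*2 = 4 and sum (mult * dim) = 1*1 + 1*1 + 1*2 = 4.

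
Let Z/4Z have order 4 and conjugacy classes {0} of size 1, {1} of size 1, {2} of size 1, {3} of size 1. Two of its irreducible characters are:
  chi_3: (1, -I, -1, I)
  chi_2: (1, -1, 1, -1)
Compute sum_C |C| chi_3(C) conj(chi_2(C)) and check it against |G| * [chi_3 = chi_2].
Sum = 0; so <chi_3, chi_2> = 0 (distinct irreducibles are orthogonal).

Derivation: Compute term by term over conjugacy classes (|C| * chi_3(C) * conj(chi_2(C))):
  1*(1)*conj(1) + 1*(-I)*conj(-1) + 1*(-1)*conj(1) + 1*(I)*conj(-1)
  = (1) + (I) + (-1) + (-I)
  = 0.
(Exp terms are combined using exp(i*s)*conj(exp(i*t)) = exp(i*(s-t)), and sums of them are collapsed using the identity that for every m > 1 the m distinct m-th roots of unity sum to 0, e.g. 1 + exp(2*I*pi/3) + exp(-2*I*pi/3) = 0.)
Dividing by |G| = 4 gives 0/4 = 0, matching the row-orthogonality relation <chi_3, chi_2> = [chi_3 = chi_2].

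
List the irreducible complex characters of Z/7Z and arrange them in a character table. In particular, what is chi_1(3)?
Character table of Z/7Z (irreps indexed chi_0,...,chi_6 with chi_k(m) = zeta_7^(k*m), zeta_7 = exp(2*pi*i/7)):
  irrep \ class  {0} (size 1)  {1} (size 1)    {2} (size 1)    {3} (size 1)    {4} (size 1)    {5} (size 1)    {6} (size 1)  
  chi_0          1             1               1               1               1               1               1             
  chi_1          1             exp(2*I*pi/7)   exp(4*I*pi/7)   exp(6*I*pi/7)   exp(-6*I*pi/7)  exp(-4*I*pi/7)  exp(-2*I*pi/7)
  chi_2          1             exp(4*I*pi/7)   exp(-6*I*pi/7)  exp(-2*I*pi/7)  exp(2*I*pi/7)   exp(6*I*pi/7)   exp(-4*I*pi/7)
  chi_3          1             exp(6*I*pi/7)   exp(-2*I*pi/7)  exp(4*I*pi/7)   exp(-4*I*pi/7)  exp(2*I*pi/7)   exp(-6*I*pi/7)
  chi_4          1             exp(-6*I*pi/7)  exp(2*I*pi/7)   exp(-4*I*pi/7)  exp(4*I*pi/7)   exp(-2*I*pi/7)  exp(6*I*pi/7) 
  chi_5          1             exp(-4*I*pi/7)  exp(6*I*pi/7)   exp(2*I*pi/7)   exp(-2*I*pi/7)  exp(-6*I*pi/7)  exp(4*I*pi/7) 
  chi_6          1             exp(-2*I*pi/7)  exp(-4*I*pi/7)  exp(-6*I*pi/7)  exp(6*I*pi/7)   exp(4*I*pi/7)   exp(2*I*pi/7) 

Spot check: chi_1(3) = zeta_7^(1*3) = zeta_7^3 = exp(6*I*pi/7).

Argument: Z/7Z is abelian, so all 7 irreducible complex representations are 1-dimensional. They are given by chi_k(m) = zeta_7^(k*m) for k = 0,...,6. Row orthogonality: sum_m chi_k(m) conj(chi_l(m)) = 7 * [k = l].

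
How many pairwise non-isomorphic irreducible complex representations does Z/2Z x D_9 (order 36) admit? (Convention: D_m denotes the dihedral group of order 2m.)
12

Details: The number of irreducible complex representations of a finite group equals its number of conjugacy classes. For a direct product, #classes(G x H) = #classes(G) * #classes(H). Z/2Z has 2 classes (abelian), D_9 has 6 classes, so 2 * 6 = 12, so Z/2Z x D_9 (order 36) has exactly 12 irreducible complex representations.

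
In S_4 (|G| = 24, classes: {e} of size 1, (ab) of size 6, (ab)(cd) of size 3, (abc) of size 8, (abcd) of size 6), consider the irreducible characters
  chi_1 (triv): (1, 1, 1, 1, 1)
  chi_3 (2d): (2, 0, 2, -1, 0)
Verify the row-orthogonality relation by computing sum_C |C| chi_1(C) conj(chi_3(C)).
Sum = 0; so <chi_1, chi_3> = 0 (distinct irreducibles are orthogonal).

Derivation: Compute term by term over conjugacy classes (|C| * chi_1(C) * conj(chi_3(C))):
  1*(1)*conj(2) + 6*(1)*conj(0) + 3*(1)*conj(2) + 8*(1)*conj(-1) + 6*(1)*conj(0)
  = (2) + (0) + (6) + (-8) + (0)
  = 0.
Dividing by |G| = 24 gives 0/24 = 0, matching the row-orthogonality relation <chi_1, chi_3> = [chi_1 = chi_3].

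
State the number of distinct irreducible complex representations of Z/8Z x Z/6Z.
48

Working: The number of irreducible complex representations of a finite group equals its number of conjugacy classes. Z/8Z x Z/6Z is abelian of order 48, so every element is its own conjugacy class: 48 classes, so Z/8Z x Z/6Z (order 48) has exactly 48 irreducible complex representations.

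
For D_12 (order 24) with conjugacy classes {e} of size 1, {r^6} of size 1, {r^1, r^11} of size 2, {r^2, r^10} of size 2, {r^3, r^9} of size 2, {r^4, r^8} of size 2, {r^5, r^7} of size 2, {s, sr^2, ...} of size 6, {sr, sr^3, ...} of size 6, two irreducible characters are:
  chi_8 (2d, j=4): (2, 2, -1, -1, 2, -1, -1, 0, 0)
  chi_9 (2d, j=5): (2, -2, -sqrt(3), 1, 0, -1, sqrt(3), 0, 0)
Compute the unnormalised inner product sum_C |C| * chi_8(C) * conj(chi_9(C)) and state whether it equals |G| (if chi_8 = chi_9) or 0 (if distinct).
Sum = 0; so <chi_8, chi_9> = 0 (distinct irreducibles are orthogonal).

Proof sketch: Compute term by term over conjugacy classes (|C| * chi_8(C) * conj(chi_9(C))):
  1*(2)*conj(2) + 1*(2)*conj(-2) + 2*(-1)*conj(-sqrt(3)) + 2*(-1)*conj(1) + 2*(2)*conj(0) + 2*(-1)*conj(-1) + 2*(-1)*conj(sqrt(3)) + 6*(0)*conj(0) + 6*(0)*conj(0)
  = (4) + (-4) + (2*sqrt(3)) + (-2) + (0) + (2) + (-2*sqrt(3)) + (0) + (0)
  = 0.
Dividing by |G| = 24 gives 0/24 = 0, matching the row-orthogonality relation <chi_8, chi_9> = [chi_8 = chi_9].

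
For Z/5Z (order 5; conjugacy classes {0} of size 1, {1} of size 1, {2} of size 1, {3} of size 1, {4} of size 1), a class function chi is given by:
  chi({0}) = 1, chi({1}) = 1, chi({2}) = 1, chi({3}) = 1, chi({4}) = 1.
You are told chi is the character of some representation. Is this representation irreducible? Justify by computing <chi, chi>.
Irreducible: <chi, chi> = 1.

Derivation: <chi, chi> = (1/|G|) sum_C |C| * |chi(C)|^2 = (1/5)[1*|1|^2 + 1*|1|^2 + 1*|1|^2 + 1*|1|^2 + 1*|1|^2]
  = (1/5)[(1) + (1) + (1) + (1) + (1)] = 5/5 = 1.
(Exp terms are combined using exp(i*s)*conj(exp(i*t)) = exp(i*(s-t)), and sums of them are collapsed using the identity that for every m > 1 the m distinct m-th roots of unity sum to 0, e.g. 1 + exp(2*I*pi/3) + exp(-2*I*pi/3) = 0.)
A character is irreducible iff <chi, chi> = 1, so this representation is irreducible.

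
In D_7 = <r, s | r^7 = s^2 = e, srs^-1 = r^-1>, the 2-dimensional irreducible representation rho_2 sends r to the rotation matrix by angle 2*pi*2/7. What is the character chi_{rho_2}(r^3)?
chi_{rho_2}(r^3) = 2*cos(2*pi*2*3/7) = 2*cos(2*pi/7)

Working: rho_2(r^3) is rotation by angle 2*pi*2*3/7, whose trace is 2*cos(2*pi*2*3/7) = 2*cos(2*pi/7).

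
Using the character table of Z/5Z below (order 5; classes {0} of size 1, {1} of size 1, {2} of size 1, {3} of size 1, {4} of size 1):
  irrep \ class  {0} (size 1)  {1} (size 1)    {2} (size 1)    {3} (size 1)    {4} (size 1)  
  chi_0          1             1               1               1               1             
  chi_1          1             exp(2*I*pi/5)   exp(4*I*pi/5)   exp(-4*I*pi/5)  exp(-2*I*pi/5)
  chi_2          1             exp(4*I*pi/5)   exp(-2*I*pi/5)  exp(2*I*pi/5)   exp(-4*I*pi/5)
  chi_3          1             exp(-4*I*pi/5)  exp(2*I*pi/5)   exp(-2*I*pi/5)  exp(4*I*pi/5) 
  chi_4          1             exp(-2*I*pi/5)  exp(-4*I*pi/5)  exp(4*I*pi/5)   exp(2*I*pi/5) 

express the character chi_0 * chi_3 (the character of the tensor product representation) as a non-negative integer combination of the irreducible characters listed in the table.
chi_0 tensor chi_3 = chi_3 (all other irreducibles have multiplicity 0).

Solution. The character of a tensor product is the pointwise product (chi_0 * chi_3)(C) = chi_0(C) * chi_3(C):
  {0}: (1)*(1), {1}: (1)*(exp(-4*I*pi/5)), {2}: (1)*(exp(2*I*pi/5)), {3}: (1)*(exp(-2*I*pi/5)), {4}: (1)*(exp(4*I*pi/5))
so (chi_0 * chi_3) takes values
  {0} -> 1, {1} -> exp(-4*I*pi/5), {2} -> exp(2*I*pi/5), {3} -> exp(-2*I*pi/5), {4} -> exp(4*I*pi/5).
Now take the inner product of this character with each irreducible chi from the table, <chi_0*chi_3, chi> = (1/5) sum_C |C| (chi_0*chi_3)(C) conj(chi(C)):
  <chi_0*chi_3, chi_0> = (1/5)[1*(1)*conj(1) + 1*(exp(-4*I*pi/5))*conj(1) + 1*(exp(2*I*pi/5))*conj(1) + 1*(exp(-2*I*pi/5))*conj(1) + 1*(exp(4*I*pi/5))*conj(1)]
      = (1/5)[(1) + (exp(-4*I*pi/5)) + (exp(2*I*pi/5)) + (exp(-2*I*pi/5)) + (exp(4*I*pi/5))] = 0/5 = 0
  <chi_0*chi_3, chi_1> = (1/5)[1*(1)*conj(1) + 1*(exp(-4*I*pi/5))*conj(exp(2*I*pi/5)) + 1*(exp(2*I*pi/5))*conj(exp(4*I*pi/5)) + 1*(exp(-2*I*pi/5))*conj(exp(-4*I*pi/5)) + 1*(exp(4*I*pi/5))*conj(exp(-2*I*pi/5))]
      = (1/5)[(1) + (exp(4*I*pi/5)) + (exp(-2*I*pi/5)) + (exp(2*I*pi/5)) + (exp(-4*I*pi/5))] = 0/5 = 0
  <chi_0*chi_3, chi_2> = (1/5)[1*(1)*conj(1) + 1*(exp(-4*I*pi/5))*conj(exp(4*I*pi/5)) + 1*(exp(2*I*pi/5))*conj(exp(-2*I*pi/5)) + 1*(exp(-2*I*pi/5))*conj(exp(2*I*pi/5)) + 1*(exp(4*I*pi/5))*conj(exp(-4*I*pi/5))]
      = (1/5)[(1) + (exp(2*I*pi/5)) + (exp(4*I*pi/5)) + (exp(-4*I*pi/5)) + (exp(-2*I*pi/5))] = 0/5 = 0
  <chi_0*chi_3, chi_3> = (1/5)[1*(1)*conj(1) + 1*(exp(-4*I*pi/5))*conj(exp(-4*I*pi/5)) + 1*(exp(2*I*pi/5))*conj(exp(2*I*pi/5)) + 1*(exp(-2*I*pi/5))*conj(exp(-2*I*pi/5)) + 1*(exp(4*I*pi/5))*conj(exp(4*I*pi/5))]
      = (1/5)[(1) + (1) + (1) + (1) + (1)] = 5/5 = 1
  <chi_0*chi_3, chi_4> = (1/5)[1*(1)*conj(1) + 1*(exp(-4*I*pi/5))*conj(exp(-2*I*pi/5)) + 1*(exp(2*I*pi/5))*conj(exp(-4*I*pi/5)) + 1*(exp(-2*I*pi/5))*conj(exp(4*I*pi/5)) + 1*(exp(4*I*pi/5))*conj(exp(2*I*pi/5))]
      = (1/5)[(1) + (exp(-2*I*pi/5)) + (exp(-4*I*pi/5)) + (exp(4*I*pi/5)) + (exp(2*I*pi/5))] = 0/5 = 0
(Exp terms are combined using exp(i*s)*conj(exp(i*t)) = exp(i*(s-t)), and sums of them are collapsed using the identity that for every m > 1 the m distinct m-th roots of unity sum to 0, e.g. 1 + exp(2*I*pi/3) + exp(-2*I*pi/3) = 0.)
Hence the multiplicities are chi_3: 1. Dimension check: dim(chi_0)*dim(chi_3) = 1*1 = 1 and sum (mult * dim) = 1*1 = 1.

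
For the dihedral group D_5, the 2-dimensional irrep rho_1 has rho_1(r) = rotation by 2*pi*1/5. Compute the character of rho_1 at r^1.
chi_{rho_1}(r^1) = 2*cos(2*pi*1*1/5) = -1/2 + sqrt(5)/2

Justification: rho_1(r^1) is rotation by angle 2*pi*1*1/5, whose trace is 2*cos(2*pi*1*1/5) = -1/2 + sqrt(5)/2.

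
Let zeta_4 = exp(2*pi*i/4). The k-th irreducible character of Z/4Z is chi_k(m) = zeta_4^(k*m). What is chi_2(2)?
chi_2(2) = zeta_4^4 = 1

Proof sketch: chi_2(2) = zeta_4^(2*2) = zeta_4^4. Since zeta_4^4 = 1, this equals zeta_4^0 = exp(2*pi*i*0/4) = 1.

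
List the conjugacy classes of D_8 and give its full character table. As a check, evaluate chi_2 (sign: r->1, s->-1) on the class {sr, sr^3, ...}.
Conjugacy classes: {e} of size 1, {r^4} of size 1, {r^1, r^7} of size 2, {r^2, r^6} of size 2, {r^3, r^5} of size 2, {s, sr^2, ...} of size 4, {sr, sr^3, ...} of size 4.
Character table:
  irrep \ class              {e} (size 1)  {r^4} (size 1)  {r^1, r^7} (size 2)  {r^2, r^6} (size 2)  {r^3, r^5} (size 2)  {s, sr^2, ...} (size 4)  {sr, sr^3, ...} (size 4)
  chi_1 (triv)               1             1               1                    1                    1                    1                        1                       
  chi_2 (sign: r->1, s->-1)  1             1               1                    1                    1                    -1                       -1                      
  chi_3 (r->-1, s->1)        1             1               -1                   1                    -1                   1                        -1                      
  chi_4 (r->-1, s->-1)       1             1               -1                   1                    -1                   -1                       1                       
  chi_5 (2d, j=1)            2             -2              sqrt(2)              0                    -sqrt(2)             0                        0                       
  chi_6 (2d, j=2)            2             2               0                    -2                   0                    0                        0                       
  chi_7 (2d, j=3)            2             -2              -sqrt(2)             0                    sqrt(2)              0                        0                       

Spot check: chi_2 (sign: r->1, s->-1) on {sr, sr^3, ...} = -1.

Details: D_8 has order 2*8 = 16 with 7 conjugacy classes, hence 7 irreducibles. Sum of squared dims 1 + 1 + 1 + 1 + 4 + 4 + 4 = 16 = |G|. Linear characters come from the abelianisation; the 2-dimensional irreps have character r^k -> 2*cos(2*pi*j*k/8), reflections -> 0.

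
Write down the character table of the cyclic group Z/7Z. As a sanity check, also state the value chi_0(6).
Character table of Z/7Z (irreps indexed chi_0,...,chi_6 with chi_k(m) = zeta_7^(k*m), zeta_7 = exp(2*pi*i/7)):
  irrep \ class  {0} (size 1)  {1} (size 1)    {2} (size 1)    {3} (size 1)    {4} (size 1)    {5} (size 1)    {6} (size 1)  
  chi_0          1             1               1               1               1               1               1             
  chi_1          1             exp(2*I*pi/7)   exp(4*I*pi/7)   exp(6*I*pi/7)   exp(-6*I*pi/7)  exp(-4*I*pi/7)  exp(-2*I*pi/7)
  chi_2          1             exp(4*I*pi/7)   exp(-6*I*pi/7)  exp(-2*I*pi/7)  exp(2*I*pi/7)   exp(6*I*pi/7)   exp(-4*I*pi/7)
  chi_3          1             exp(6*I*pi/7)   exp(-2*I*pi/7)  exp(4*I*pi/7)   exp(-4*I*pi/7)  exp(2*I*pi/7)   exp(-6*I*pi/7)
  chi_4          1             exp(-6*I*pi/7)  exp(2*I*pi/7)   exp(-4*I*pi/7)  exp(4*I*pi/7)   exp(-2*I*pi/7)  exp(6*I*pi/7) 
  chi_5          1             exp(-4*I*pi/7)  exp(6*I*pi/7)   exp(2*I*pi/7)   exp(-2*I*pi/7)  exp(-6*I*pi/7)  exp(4*I*pi/7) 
  chi_6          1             exp(-2*I*pi/7)  exp(-4*I*pi/7)  exp(-6*I*pi/7)  exp(6*I*pi/7)   exp(4*I*pi/7)   exp(2*I*pi/7) 

Spot check: chi_0(6) = zeta_7^(0*6) = zeta_7^0 = 1.

Details: Z/7Z is abelian, so all 7 irreducible complex representations are 1-dimensional. They are given by chi_k(m) = zeta_7^(k*m) for k = 0,...,6. Row orthogonality: sum_m chi_k(m) conj(chi_l(m)) = 7 * [k = l].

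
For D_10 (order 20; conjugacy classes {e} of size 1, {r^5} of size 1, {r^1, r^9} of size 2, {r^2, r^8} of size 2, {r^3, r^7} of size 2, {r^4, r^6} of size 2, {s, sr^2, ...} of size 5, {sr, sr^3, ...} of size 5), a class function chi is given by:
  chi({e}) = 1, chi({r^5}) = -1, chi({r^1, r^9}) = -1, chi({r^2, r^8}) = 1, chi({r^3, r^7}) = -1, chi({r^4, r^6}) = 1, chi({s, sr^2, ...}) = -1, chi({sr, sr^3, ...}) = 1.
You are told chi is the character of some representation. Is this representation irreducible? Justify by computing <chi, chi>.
Irreducible: <chi, chi> = 1.

Justification: <chi, chi> = (1/|G|) sum_C |C| * |chi(C)|^2 = (1/20)[1*|1|^2 + 1*|-1|^2 + 2*|-1|^2 + 2*|1|^2 + 2*|-1|^2 + 2*|1|^2 + 5*|-1|^2 + 5*|1|^2]
  = (1/20)[(1) + (1) + (2) + (2) + (2) + (2) + (5) + (5)] = 20/20 = 1.
A character is irreducible iff <chi, chi> = 1, so this representation is irreducible.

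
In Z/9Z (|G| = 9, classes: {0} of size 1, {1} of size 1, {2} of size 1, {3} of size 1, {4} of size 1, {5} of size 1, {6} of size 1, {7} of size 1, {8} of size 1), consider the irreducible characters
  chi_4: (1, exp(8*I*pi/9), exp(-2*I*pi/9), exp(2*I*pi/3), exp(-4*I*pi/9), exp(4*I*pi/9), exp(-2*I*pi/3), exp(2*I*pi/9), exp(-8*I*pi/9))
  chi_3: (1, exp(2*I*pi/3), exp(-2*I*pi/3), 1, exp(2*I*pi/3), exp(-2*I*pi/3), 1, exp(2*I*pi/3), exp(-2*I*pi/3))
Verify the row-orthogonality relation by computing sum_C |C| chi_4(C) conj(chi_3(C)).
Sum = 0; so <chi_4, chi_3> = 0 (distinct irreducibles are orthogonal).

Details: Compute term by term over conjugacy classes (|C| * chi_4(C) * conj(chi_3(C))):
  1*(1)*conj(1) + 1*(exp(8*I*pi/9))*conj(exp(2*I*pi/3)) + 1*(exp(-2*I*pi/9))*conj(exp(-2*I*pi/3)) + 1*(exp(2*I*pi/3))*conj(1) + 1*(exp(-4*I*pi/9))*conj(exp(2*I*pi/3)) + 1*(exp(4*I*pi/9))*conj(exp(-2*I*pi/3)) + 1*(exp(-2*I*pi/3))*conj(1) + 1*(exp(2*I*pi/9))*conj(exp(2*I*pi/3)) + 1*(exp(-8*I*pi/9))*conj(exp(-2*I*pi/3))
  = (1) + (exp(2*I*pi/9)) + (exp(4*I*pi/9)) + (exp(2*I*pi/3)) + (exp(8*I*pi/9)) + (exp(-8*I*pi/9)) + (exp(-2*I*pi/3)) + (exp(-4*I*pi/9)) + (exp(-2*I*pi/9))
  = 0.
(Exp terms are combined using exp(i*s)*conj(exp(i*t)) = exp(i*(s-t)), and sums of them are collapsed using the identity that for every m > 1 the m distinct m-th roots of unity sum to 0, e.g. 1 + exp(2*I*pi/3) + exp(-2*I*pi/3) = 0.)
Dividing by |G| = 9 gives 0/9 = 0, matching the row-orthogonality relation <chi_4, chi_3> = [chi_4 = chi_3].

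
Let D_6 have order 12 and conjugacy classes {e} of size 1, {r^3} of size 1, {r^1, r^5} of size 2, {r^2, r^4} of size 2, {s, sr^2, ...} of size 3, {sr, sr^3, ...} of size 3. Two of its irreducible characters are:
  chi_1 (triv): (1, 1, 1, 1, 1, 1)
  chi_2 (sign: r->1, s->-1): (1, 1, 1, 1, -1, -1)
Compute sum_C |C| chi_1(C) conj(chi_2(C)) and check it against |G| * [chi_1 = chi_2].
Sum = 0; so <chi_1, chi_2> = 0 (distinct irreducibles are orthogonal).

Proof sketch: Compute term by term over conjugacy classes (|C| * chi_1(C) * conj(chi_2(C))):
  1*(1)*conj(1) + 1*(1)*conj(1) + 2*(1)*conj(1) + 2*(1)*conj(1) + 3*(1)*conj(-1) + 3*(1)*conj(-1)
  = (1) + (1) + (2) + (2) + (-3) + (-3)
  = 0.
Dividing by |G| = 12 gives 0/12 = 0, matching the row-orthogonality relation <chi_1, chi_2> = [chi_1 = chi_2].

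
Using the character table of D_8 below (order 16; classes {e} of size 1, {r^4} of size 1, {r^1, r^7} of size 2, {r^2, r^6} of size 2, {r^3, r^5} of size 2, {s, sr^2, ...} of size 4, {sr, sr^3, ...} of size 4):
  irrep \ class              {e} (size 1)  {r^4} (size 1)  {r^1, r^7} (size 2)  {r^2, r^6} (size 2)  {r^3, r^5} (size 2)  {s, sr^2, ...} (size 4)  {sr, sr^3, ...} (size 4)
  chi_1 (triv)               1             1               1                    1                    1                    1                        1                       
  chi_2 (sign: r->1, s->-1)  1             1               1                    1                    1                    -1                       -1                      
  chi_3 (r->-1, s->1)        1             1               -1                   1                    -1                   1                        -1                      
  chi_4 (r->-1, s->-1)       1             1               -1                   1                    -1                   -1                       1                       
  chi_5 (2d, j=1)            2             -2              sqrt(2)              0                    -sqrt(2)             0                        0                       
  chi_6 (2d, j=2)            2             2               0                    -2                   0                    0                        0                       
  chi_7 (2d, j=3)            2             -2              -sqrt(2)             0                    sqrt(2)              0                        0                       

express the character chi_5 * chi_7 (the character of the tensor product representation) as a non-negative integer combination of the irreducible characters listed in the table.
chi_5 tensor chi_7 = chi_3 + chi_4 + chi_6 (all other irreducibles have multiplicity 0).

Argument: The character of a tensor product is the pointwise product (chi_5 * chi_7)(C) = chi_5(C) * chi_7(C):
  {e}: (2)*(2), {r^4}: (-2)*(-2), {r^1, r^7}: (sqrt(2))*(-sqrt(2)), {r^2, r^6}: (0)*(0), {r^3, r^5}: (-sqrt(2))*(sqrt(2)), {s, sr^2, ...}: (0)*(0), {sr, sr^3, ...}: (0)*(0)
so (chi_5 * chi_7) takes values
  {e} -> 4, {r^4} -> 4, {r^1, r^7} -> -2, {r^2, r^6} -> 0, {r^3, r^5} -> -2, {s, sr^2, ...} -> 0, {sr, sr^3, ...} -> 0.
Now take the inner product of this character with each irreducible chi from the table, <chi_5*chi_7, chi> = (1/16) sum_C |C| (chi_5*chi_7)(C) conj(chi(C)):
  <chi_5*chi_7, chi_1> = (1/16)[1*(4)*conj(1) + 1*(4)*conj(1) + 2*(-2)*conj(1) + 2*(0)*conj(1) + 2*(-2)*conj(1) + 4*(0)*conj(1) + 4*(0)*conj(1)]
      = (1/16)[(4) + (4) + (-4) + (0) + (-4) + (0) + (0)] = 0/16 = 0
  <chi_5*chi_7, chi_2> = (1/16)[1*(4)*conj(1) + 1*(4)*conj(1) + 2*(-2)*conj(1) + 2*(0)*conj(1) + 2*(-2)*conj(1) + 4*(0)*conj(-1) + 4*(0)*conj(-1)]
      = (1/16)[(4) + (4) + (-4) + (0) + (-4) + (0) + (0)] = 0/16 = 0
  <chi_5*chi_7, chi_3> = (1/16)[1*(4)*conj(1) + 1*(4)*conj(1) + 2*(-2)*conj(-1) + 2*(0)*conj(1) + 2*(-2)*conj(-1) + 4*(0)*conj(1) + 4*(0)*conj(-1)]
      = (1/16)[(4) + (4) + (4) + (0) + (4) + (0) + (0)] = 16/16 = 1
  <chi_5*chi_7, chi_4> = (1/16)[1*(4)*conj(1) + 1*(4)*conj(1) + 2*(-2)*conj(-1) + 2*(0)*conj(1) + 2*(-2)*conj(-1) + 4*(0)*conj(-1) + 4*(0)*conj(1)]
      = (1/16)[(4) + (4) + (4) + (0) + (4) + (0) + (0)] = 16/16 = 1
  <chi_5*chi_7, chi_5> = (1/16)[1*(4)*conj(2) + 1*(4)*conj(-2) + 2*(-2)*conj(sqrt(2)) + 2*(0)*conj(0) + 2*(-2)*conj(-sqrt(2)) + 4*(0)*conj(0) + 4*(0)*conj(0)]
      = (1/16)[(8) + (-8) + (-4*sqrt(2)) + (0) + (4*sqrt(2)) + (0) + (0)] = 0/16 = 0
  <chi_5*chi_7, chi_6> = (1/16)[1*(4)*conj(2) + 1*(4)*conj(2) + 2*(-2)*conj(0) + 2*(0)*conj(-2) + 2*(-2)*conj(0) + 4*(0)*conj(0) + 4*(0)*conj(0)]
      = (1/16)[(8) + (8) + (0) + (0) + (0) + (0) + (0)] = 16/16 = 1
  <chi_5*chi_7, chi_7> = (1/16)[1*(4)*conj(2) + 1*(4)*conj(-2) + 2*(-2)*conj(-sqrt(2)) + 2*(0)*conj(0) + 2*(-2)*conj(sqrt(2)) + 4*(0)*conj(0) + 4*(0)*conj(0)]
      = (1/16)[(8) + (-8) + (4*sqrt(2)) + (0) + (-4*sqrt(2)) + (0) + (0)] = 0/16 = 0
Hence the multiplicities are chi_3: 1, chi_4: 1, chi_6: 1. Dimension check: dim(chi_5)*dim(chi_7) = 2*2 = 4 and sum (mult * dim) = 1*1 + 1*1 + 1*2 = 4.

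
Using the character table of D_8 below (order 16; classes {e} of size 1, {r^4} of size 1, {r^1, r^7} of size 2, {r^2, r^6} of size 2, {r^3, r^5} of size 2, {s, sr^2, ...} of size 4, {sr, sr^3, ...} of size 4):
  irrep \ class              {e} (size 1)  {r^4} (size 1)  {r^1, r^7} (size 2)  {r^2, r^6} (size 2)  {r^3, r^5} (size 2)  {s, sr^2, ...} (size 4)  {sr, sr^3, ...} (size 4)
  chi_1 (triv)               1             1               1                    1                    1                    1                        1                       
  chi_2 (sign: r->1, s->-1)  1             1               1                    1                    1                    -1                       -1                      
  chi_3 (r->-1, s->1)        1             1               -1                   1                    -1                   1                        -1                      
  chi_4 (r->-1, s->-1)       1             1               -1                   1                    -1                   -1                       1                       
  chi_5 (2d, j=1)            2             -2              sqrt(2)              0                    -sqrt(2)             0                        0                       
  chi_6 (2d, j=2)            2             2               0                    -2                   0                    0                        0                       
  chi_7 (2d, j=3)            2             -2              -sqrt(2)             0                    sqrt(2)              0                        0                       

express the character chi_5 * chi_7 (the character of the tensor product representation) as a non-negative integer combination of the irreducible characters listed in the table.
chi_5 tensor chi_7 = chi_3 + chi_4 + chi_6 (all other irreducibles have multiplicity 0).

Proof sketch: The character of a tensor product is the pointwise product (chi_5 * chi_7)(C) = chi_5(C) * chi_7(C):
  {e}: (2)*(2), {r^4}: (-2)*(-2), {r^1, r^7}: (sqrt(2))*(-sqrt(2)), {r^2, r^6}: (0)*(0), {r^3, r^5}: (-sqrt(2))*(sqrt(2)), {s, sr^2, ...}: (0)*(0), {sr, sr^3, ...}: (0)*(0)
so (chi_5 * chi_7) takes values
  {e} -> 4, {r^4} -> 4, {r^1, r^7} -> -2, {r^2, r^6} -> 0, {r^3, r^5} -> -2, {s, sr^2, ...} -> 0, {sr, sr^3, ...} -> 0.
Now take the inner product of this character with each irreducible chi from the table, <chi_5*chi_7, chi> = (1/16) sum_C |C| (chi_5*chi_7)(C) conj(chi(C)):
  <chi_5*chi_7, chi_1> = (1/16)[1*(4)*conj(1) + 1*(4)*conj(1) + 2*(-2)*conj(1) + 2*(0)*conj(1) + 2*(-2)*conj(1) + 4*(0)*conj(1) + 4*(0)*conj(1)]
      = (1/16)[(4) + (4) + (-4) + (0) + (-4) + (0) + (0)] = 0/16 = 0
  <chi_5*chi_7, chi_2> = (1/16)[1*(4)*conj(1) + 1*(4)*conj(1) + 2*(-2)*conj(1) + 2*(0)*conj(1) + 2*(-2)*conj(1) + 4*(0)*conj(-1) + 4*(0)*conj(-1)]
      = (1/16)[(4) + (4) + (-4) + (0) + (-4) + (0) + (0)] = 0/16 = 0
  <chi_5*chi_7, chi_3> = (1/16)[1*(4)*conj(1) + 1*(4)*conj(1) + 2*(-2)*conj(-1) + 2*(0)*conj(1) + 2*(-2)*conj(-1) + 4*(0)*conj(1) + 4*(0)*conj(-1)]
      = (1/16)[(4) + (4) + (4) + (0) + (4) + (0) + (0)] = 16/16 = 1
  <chi_5*chi_7, chi_4> = (1/16)[1*(4)*conj(1) + 1*(4)*conj(1) + 2*(-2)*conj(-1) + 2*(0)*conj(1) + 2*(-2)*conj(-1) + 4*(0)*conj(-1) + 4*(0)*conj(1)]
      = (1/16)[(4) + (4) + (4) + (0) + (4) + (0) + (0)] = 16/16 = 1
  <chi_5*chi_7, chi_5> = (1/16)[1*(4)*conj(2) + 1*(4)*conj(-2) + 2*(-2)*conj(sqrt(2)) + 2*(0)*conj(0) + 2*(-2)*conj(-sqrt(2)) + 4*(0)*conj(0) + 4*(0)*conj(0)]
      = (1/16)[(8) + (-8) + (-4*sqrt(2)) + (0) + (4*sqrt(2)) + (0) + (0)] = 0/16 = 0
  <chi_5*chi_7, chi_6> = (1/16)[1*(4)*conj(2) + 1*(4)*conj(2) + 2*(-2)*conj(0) + 2*(0)*conj(-2) + 2*(-2)*conj(0) + 4*(0)*conj(0) + 4*(0)*conj(0)]
      = (1/16)[(8) + (8) + (0) + (0) + (0) + (0) + (0)] = 16/16 = 1
  <chi_5*chi_7, chi_7> = (1/16)[1*(4)*conj(2) + 1*(4)*conj(-2) + 2*(-2)*conj(-sqrt(2)) + 2*(0)*conj(0) + 2*(-2)*conj(sqrt(2)) + 4*(0)*conj(0) + 4*(0)*conj(0)]
      = (1/16)[(8) + (-8) + (4*sqrt(2)) + (0) + (-4*sqrt(2)) + (0) + (0)] = 0/16 = 0
Hence the multiplicities are chi_3: 1, chi_4: 1, chi_6: 1. Dimension check: dim(chi_5)*dim(chi_7) = 2*2 = 4 and sum (mult * dim) = 1*1 + 1*1 + 1*2 = 4.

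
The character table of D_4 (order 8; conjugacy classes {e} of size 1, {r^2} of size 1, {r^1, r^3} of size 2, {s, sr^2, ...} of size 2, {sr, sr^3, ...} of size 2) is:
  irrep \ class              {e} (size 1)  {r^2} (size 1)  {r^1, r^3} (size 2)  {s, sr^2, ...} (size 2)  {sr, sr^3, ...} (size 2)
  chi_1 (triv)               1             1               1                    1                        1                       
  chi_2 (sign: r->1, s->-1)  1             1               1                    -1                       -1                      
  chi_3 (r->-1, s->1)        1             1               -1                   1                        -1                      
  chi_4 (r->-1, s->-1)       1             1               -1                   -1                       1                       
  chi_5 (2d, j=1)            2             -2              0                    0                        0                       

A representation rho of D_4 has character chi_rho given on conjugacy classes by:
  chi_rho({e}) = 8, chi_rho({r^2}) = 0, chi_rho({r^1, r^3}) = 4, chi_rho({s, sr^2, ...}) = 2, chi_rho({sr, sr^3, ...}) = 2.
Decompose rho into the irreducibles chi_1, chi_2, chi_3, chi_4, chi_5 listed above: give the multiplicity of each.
Multiplicities: chi_1: 3, chi_2: 1, chi_3: 0, chi_4: 0, chi_5: 2.

Argument: Use <chi_rho, chi> = (1/|G|) sum_C |C| * chi_rho(C) * conj(chi(C)) with |G| = 8 for each irreducible chi in the table:
  <chi_rho, chi_1> = (1/8)[1*(8)*conj(1) + 1*(0)*conj(1) + 2*(4)*conj(1) + 2*(2)*conj(1) + 2*(2)*conj(1)]
      = (1/8)[(8) + (0) + (8) + (4) + (4)] = 24/8 = 3
  <chi_rho, chi_2> = (1/8)[1*(8)*conj(1) + 1*(0)*conj(1) + 2*(4)*conj(1) + 2*(2)*conj(-1) + 2*(2)*conj(-1)]
      = (1/8)[(8) + (0) + (8) + (-4) + (-4)] = 8/8 = 1
  <chi_rho, chi_3> = (1/8)[1*(8)*conj(1) + 1*(0)*conj(1) + 2*(4)*conj(-1) + 2*(2)*conj(1) + 2*(2)*conj(-1)]
      = (1/8)[(8) + (0) + (-8) + (4) + (-4)] = 0/8 = 0
  <chi_rho, chi_4> = (1/8)[1*(8)*conj(1) + 1*(0)*conj(1) + 2*(4)*conj(-1) + 2*(2)*conj(-1) + 2*(2)*conj(1)]
      = (1/8)[(8) + (0) + (-8) + (-4) + (4)] = 0/8 = 0
  <chi_rho, chi_5> = (1/8)[1*(8)*conj(2) + 1*(0)*conj(-2) + 2*(4)*conj(0) + 2*(2)*conj(0) + 2*(2)*conj(0)]
      = (1/8)[(16) + (0) + (0) + (0) + (0)] = 16/8 = 2
Dimension check: dim(rho) = sum (mult * dim) = 3*1 + 1*1 + 0*1 + 0*1 + 2*2 = 8 = chi_rho(e) = 8.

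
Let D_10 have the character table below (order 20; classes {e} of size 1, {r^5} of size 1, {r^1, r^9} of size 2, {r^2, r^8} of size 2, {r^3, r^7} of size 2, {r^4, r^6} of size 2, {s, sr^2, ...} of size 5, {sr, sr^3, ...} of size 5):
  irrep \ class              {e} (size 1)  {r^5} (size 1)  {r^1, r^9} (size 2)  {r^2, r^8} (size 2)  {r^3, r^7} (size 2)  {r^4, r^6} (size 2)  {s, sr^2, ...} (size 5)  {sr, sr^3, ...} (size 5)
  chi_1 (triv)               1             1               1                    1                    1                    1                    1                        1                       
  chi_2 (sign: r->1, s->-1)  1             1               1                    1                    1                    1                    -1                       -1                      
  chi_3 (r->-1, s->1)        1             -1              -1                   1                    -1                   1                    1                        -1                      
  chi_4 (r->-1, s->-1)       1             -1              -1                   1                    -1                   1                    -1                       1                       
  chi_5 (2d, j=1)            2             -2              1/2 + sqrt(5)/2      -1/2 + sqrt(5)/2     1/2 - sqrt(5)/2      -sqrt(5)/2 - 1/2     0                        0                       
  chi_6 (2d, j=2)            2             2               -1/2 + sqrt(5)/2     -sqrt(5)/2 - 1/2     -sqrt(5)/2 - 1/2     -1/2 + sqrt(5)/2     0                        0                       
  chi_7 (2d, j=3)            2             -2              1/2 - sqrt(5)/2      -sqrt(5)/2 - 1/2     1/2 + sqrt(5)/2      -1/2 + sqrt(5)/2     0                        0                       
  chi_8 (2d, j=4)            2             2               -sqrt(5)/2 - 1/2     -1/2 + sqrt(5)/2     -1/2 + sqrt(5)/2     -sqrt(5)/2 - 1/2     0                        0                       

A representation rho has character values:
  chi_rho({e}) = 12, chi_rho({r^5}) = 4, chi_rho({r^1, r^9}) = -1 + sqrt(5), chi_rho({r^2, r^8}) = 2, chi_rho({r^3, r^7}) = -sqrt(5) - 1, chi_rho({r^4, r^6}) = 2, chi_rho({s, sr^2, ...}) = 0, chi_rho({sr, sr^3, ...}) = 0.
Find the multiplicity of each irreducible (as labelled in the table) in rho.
Multiplicities: chi_1: 1, chi_2: 1, chi_3: 1, chi_4: 1, chi_5: 1, chi_6: 2, chi_7: 0, chi_8: 1.

Justification: Use <chi_rho, chi> = (1/|G|) sum_C |C| * chi_rho(C) * conj(chi(C)) with |G| = 20 for each irreducible chi in the table:
  <chi_rho, chi_1> = (1/20)[1*(12)*conj(1) + 1*(4)*conj(1) + 2*(-1 + sqrt(5))*conj(1) + 2*(2)*conj(1) + 2*(-sqrt(5) - 1)*conj(1) + 2*(2)*conj(1) + 5*(0)*conj(1) + 5*(0)*conj(1)]
      = (1/20)[(12) + (4) + (-2 + 2*sqrt(5)) + (4) + (-2*sqrt(5) - 2) + (4) + (0) + (0)] = 20/20 = 1
  <chi_rho, chi_2> = (1/20)[1*(12)*conj(1) + 1*(4)*conj(1) + 2*(-1 + sqrt(5))*conj(1) + 2*(2)*conj(1) + 2*(-sqrt(5) - 1)*conj(1) + 2*(2)*conj(1) + 5*(0)*conj(-1) + 5*(0)*conj(-1)]
      = (1/20)[(12) + (4) + (-2 + 2*sqrt(5)) + (4) + (-2*sqrt(5) - 2) + (4) + (0) + (0)] = 20/20 = 1
  <chi_rho, chi_3> = (1/20)[1*(12)*conj(1) + 1*(4)*conj(-1) + 2*(-1 + sqrt(5))*conj(-1) + 2*(2)*conj(1) + 2*(-sqrt(5) - 1)*conj(-1) + 2*(2)*conj(1) + 5*(0)*conj(1) + 5*(0)*conj(-1)]
      = (1/20)[(12) + (-4) + (2 - 2*sqrt(5)) + (4) + (2 + 2*sqrt(5)) + (4) + (0) + (0)] = 20/20 = 1
  <chi_rho, chi_4> = (1/20)[1*(12)*conj(1) + 1*(4)*conj(-1) + 2*(-1 + sqrt(5))*conj(-1) + 2*(2)*conj(1) + 2*(-sqrt(5) - 1)*conj(-1) + 2*(2)*conj(1) + 5*(0)*conj(-1) + 5*(0)*conj(1)]
      = (1/20)[(12) + (-4) + (2 - 2*sqrt(5)) + (4) + (2 + 2*sqrt(5)) + (4) + (0) + (0)] = 20/20 = 1
  <chi_rho, chi_5> = (1/20)[1*(12)*conj(2) + 1*(4)*conj(-2) + 2*(-1 + sqrt(5))*conj(1/2 + sqrt(5)/2) + 2*(2)*conj(-1/2 + sqrt(5)/2) + 2*(-sqrt(5) - 1)*conj(1/2 - sqrt(5)/2) + 2*(2)*conj(-sqrt(5)/2 - 1/2) + 5*(0)*conj(0) + 5*(0)*conj(0)]
      = (1/20)[(24) + (-8) + (4) + (-2 + 2*sqrt(5)) + (4) + (-2*sqrt(5) - 2) + (0) + (0)] = 20/20 = 1
  <chi_rho, chi_6> = (1/20)[1*(12)*conj(2) + 1*(4)*conj(2) + 2*(-1 + sqrt(5))*conj(-1/2 + sqrt(5)/2) + 2*(2)*conj(-sqrt(5)/2 - 1/2) + 2*(-sqrt(5) - 1)*conj(-sqrt(5)/2 - 1/2) + 2*(2)*conj(-1/2 + sqrt(5)/2) + 5*(0)*conj(0) + 5*(0)*conj(0)]
      = (1/20)[(24) + (8) + (6 - 2*sqrt(5)) + (-2*sqrt(5) - 2) + (2*sqrt(5) + 6) + (-2 + 2*sqrt(5)) + (0) + (0)] = 40/20 = 2
  <chi_rho, chi_7> = (1/20)[1*(12)*conj(2) + 1*(4)*conj(-2) + 2*(-1 + sqrt(5))*conj(1/2 - sqrt(5)/2) + 2*(2)*conj(-sqrt(5)/2 - 1/2) + 2*(-sqrt(5) - 1)*conj(1/2 + sqrt(5)/2) + 2*(2)*conj(-1/2 + sqrt(5)/2) + 5*(0)*conj(0) + 5*(0)*conj(0)]
      = (1/20)[(24) + (-8) + (-6 + 2*sqrt(5)) + (-2*sqrt(5) - 2) + (-6 - 2*sqrt(5)) + (-2 + 2*sqrt(5)) + (0) + (0)] = 0/20 = 0
  <chi_rho, chi_8> = (1/20)[1*(12)*conj(2) + 1*(4)*conj(2) + 2*(-1 + sqrt(5))*conj(-sqrt(5)/2 - 1/2) + 2*(2)*conj(-1/2 + sqrt(5)/2) + 2*(-sqrt(5) - 1)*conj(-1/2 + sqrt(5)/2) + 2*(2)*conj(-sqrt(5)/2 - 1/2) + 5*(0)*conj(0) + 5*(0)*conj(0)]
      = (1/20)[(24) + (8) + (-4) + (-2 + 2*sqrt(5)) + (-4) + (-2*sqrt(5) - 2) + (0) + (0)] = 20/20 = 1
Dimension check: dim(rho) = sum (mult * dim) = 1*1 + 1*1 + 1*1 + 1*1 + 1*2 + 2*2 + 0*2 + 1*2 = 12 = chi_rho(e) = 12.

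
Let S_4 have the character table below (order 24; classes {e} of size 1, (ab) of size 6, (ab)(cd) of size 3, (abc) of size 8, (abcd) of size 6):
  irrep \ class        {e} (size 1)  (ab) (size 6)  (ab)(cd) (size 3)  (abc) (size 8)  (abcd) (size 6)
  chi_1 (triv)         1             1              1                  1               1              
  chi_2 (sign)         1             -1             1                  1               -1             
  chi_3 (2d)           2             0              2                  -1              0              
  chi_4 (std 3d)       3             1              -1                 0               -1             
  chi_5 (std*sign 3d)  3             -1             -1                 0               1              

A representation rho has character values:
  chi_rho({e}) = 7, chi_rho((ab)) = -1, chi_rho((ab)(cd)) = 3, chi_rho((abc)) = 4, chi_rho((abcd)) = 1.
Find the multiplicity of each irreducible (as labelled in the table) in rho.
Multiplicities: chi_1: 2, chi_2: 2, chi_3: 0, chi_4: 0, chi_5: 1.

Details: Use <chi_rho, chi> = (1/|G|) sum_C |C| * chi_rho(C) * conj(chi(C)) with |G| = 24 for each irreducible chi in the table:
  <chi_rho, chi_1> = (1/24)[1*(7)*conj(1) + 6*(-1)*conj(1) + 3*(3)*conj(1) + 8*(4)*conj(1) + 6*(1)*conj(1)]
      = (1/24)[(7) + (-6) + (9) + (32) + (6)] = 48/24 = 2
  <chi_rho, chi_2> = (1/24)[1*(7)*conj(1) + 6*(-1)*conj(-1) + 3*(3)*conj(1) + 8*(4)*conj(1) + 6*(1)*conj(-1)]
      = (1/24)[(7) + (6) + (9) + (32) + (-6)] = 48/24 = 2
  <chi_rho, chi_3> = (1/24)[1*(7)*conj(2) + 6*(-1)*conj(0) + 3*(3)*conj(2) + 8*(4)*conj(-1) + 6*(1)*conj(0)]
      = (1/24)[(14) + (0) + (18) + (-32) + (0)] = 0/24 = 0
  <chi_rho, chi_4> = (1/24)[1*(7)*conj(3) + 6*(-1)*conj(1) + 3*(3)*conj(-1) + 8*(4)*conj(0) + 6*(1)*conj(-1)]
      = (1/24)[(21) + (-6) + (-9) + (0) + (-6)] = 0/24 = 0
  <chi_rho, chi_5> = (1/24)[1*(7)*conj(3) + 6*(-1)*conj(-1) + 3*(3)*conj(-1) + 8*(4)*conj(0) + 6*(1)*conj(1)]
      = (1/24)[(21) + (6) + (-9) + (0) + (6)] = 24/24 = 1
Dimension check: dim(rho) = sum (mult * dim) = 2*1 + 2*1 + 0*2 + 0*3 + 1*3 = 7 = chi_rho(e) = 7.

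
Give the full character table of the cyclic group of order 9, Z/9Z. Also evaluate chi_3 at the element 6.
Character table of Z/9Z (irreps indexed chi_0,...,chi_8 with chi_k(m) = zeta_9^(k*m), zeta_9 = exp(2*pi*i/9)):
  irrep \ class  {0} (size 1)  {1} (size 1)    {2} (size 1)    {3} (size 1)    {4} (size 1)    {5} (size 1)    {6} (size 1)    {7} (size 1)    {8} (size 1)  
  chi_0          1             1               1               1               1               1               1               1               1             
  chi_1          1             exp(2*I*pi/9)   exp(4*I*pi/9)   exp(2*I*pi/3)   exp(8*I*pi/9)   exp(-8*I*pi/9)  exp(-2*I*pi/3)  exp(-4*I*pi/9)  exp(-2*I*pi/9)
  chi_2          1             exp(4*I*pi/9)   exp(8*I*pi/9)   exp(-2*I*pi/3)  exp(-2*I*pi/9)  exp(2*I*pi/9)   exp(2*I*pi/3)   exp(-8*I*pi/9)  exp(-4*I*pi/9)
  chi_3          1             exp(2*I*pi/3)   exp(-2*I*pi/3)  1               exp(2*I*pi/3)   exp(-2*I*pi/3)  1               exp(2*I*pi/3)   exp(-2*I*pi/3)
  chi_4          1             exp(8*I*pi/9)   exp(-2*I*pi/9)  exp(2*I*pi/3)   exp(-4*I*pi/9)  exp(4*I*pi/9)   exp(-2*I*pi/3)  exp(2*I*pi/9)   exp(-8*I*pi/9)
  chi_5          1             exp(-8*I*pi/9)  exp(2*I*pi/9)   exp(-2*I*pi/3)  exp(4*I*pi/9)   exp(-4*I*pi/9)  exp(2*I*pi/3)   exp(-2*I*pi/9)  exp(8*I*pi/9) 
  chi_6          1             exp(-2*I*pi/3)  exp(2*I*pi/3)   1               exp(-2*I*pi/3)  exp(2*I*pi/3)   1               exp(-2*I*pi/3)  exp(2*I*pi/3) 
  chi_7          1             exp(-4*I*pi/9)  exp(-8*I*pi/9)  exp(2*I*pi/3)   exp(2*I*pi/9)   exp(-2*I*pi/9)  exp(-2*I*pi/3)  exp(8*I*pi/9)   exp(4*I*pi/9) 
  chi_8          1             exp(-2*I*pi/9)  exp(-4*I*pi/9)  exp(-2*I*pi/3)  exp(-8*I*pi/9)  exp(8*I*pi/9)   exp(2*I*pi/3)   exp(4*I*pi/9)   exp(2*I*pi/9) 

Spot check: chi_3(6) = zeta_9^(3*6) = zeta_9^18 = 1.

Z/9Z is abelian, so all 9 irreducible complex representations are 1-dimensional. They are given by chi_k(m) = zeta_9^(k*m) for k = 0,...,8. Row orthogonality: sum_m chi_k(m) conj(chi_l(m)) = 9 * [k = l].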